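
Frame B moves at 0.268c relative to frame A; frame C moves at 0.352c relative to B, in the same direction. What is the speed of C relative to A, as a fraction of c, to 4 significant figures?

Compose boost 2: (0.352 + 0.268)/(1 + 0.352×0.268) = 0.6200/1.09434 = 0.5666

u ≈ 0.5666c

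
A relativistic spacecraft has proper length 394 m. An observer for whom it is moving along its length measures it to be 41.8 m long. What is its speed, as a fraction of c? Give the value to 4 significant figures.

β ≈ 0.9944

γ = L₀/L = 394/41.8 = 9.42584
β = √(1 − 1/γ²) = 0.9944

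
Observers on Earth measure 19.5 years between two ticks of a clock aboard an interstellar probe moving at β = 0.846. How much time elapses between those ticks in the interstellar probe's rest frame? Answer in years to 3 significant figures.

γ = 1/√(1 − 0.846²) = 1.8755
Proper time: τ₀ = Δt/γ = 19.5/1.8755 = 10.4 years

τ₀ ≈ 10.4 years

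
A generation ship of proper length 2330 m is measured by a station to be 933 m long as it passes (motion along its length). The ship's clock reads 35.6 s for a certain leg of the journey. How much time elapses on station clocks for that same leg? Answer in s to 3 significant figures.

Δt ≈ 88.9 s

Length contraction ⇒ γ = L₀/L = 2330/933 = 2.4973
Time dilation: Δt = γτ₀ = 2.4973 × 35.6 s = 88.9 s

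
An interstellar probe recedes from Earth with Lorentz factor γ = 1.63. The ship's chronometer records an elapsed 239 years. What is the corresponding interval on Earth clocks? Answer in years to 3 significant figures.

γ = 1.63 (given)
Time dilation: Δt = γτ₀ = 1.63 × 239 years = 390 years

Δt ≈ 390 years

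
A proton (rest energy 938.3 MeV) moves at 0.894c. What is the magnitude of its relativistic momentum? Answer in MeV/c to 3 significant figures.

γ = 1/√(1 − 0.894²) = 2.2318
p = γβm₀c = 2.2318 × 0.894 × 938.3 MeV/c = 1870 MeV/c

p ≈ 1870 MeV/c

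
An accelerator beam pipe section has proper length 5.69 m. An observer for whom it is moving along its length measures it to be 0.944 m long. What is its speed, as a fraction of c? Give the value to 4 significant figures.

β ≈ 0.9861

γ = L₀/L = 5.69/0.944 = 6.02754
β = √(1 − 1/γ²) = 0.9861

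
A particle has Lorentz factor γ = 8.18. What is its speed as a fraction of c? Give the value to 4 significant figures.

β ≈ 0.9925

β = √(1 − 1/γ²) = √(1 − 1/8.18²) = √(0.985055) = 0.9925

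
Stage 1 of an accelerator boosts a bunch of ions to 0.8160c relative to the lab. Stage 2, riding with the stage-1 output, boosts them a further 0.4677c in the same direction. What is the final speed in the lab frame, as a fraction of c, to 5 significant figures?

u ≈ 0.92911c

Compose boost 2: (0.4677 + 0.8160)/(1 + 0.4677×0.8160) = 1.2837/1.381643 = 0.92911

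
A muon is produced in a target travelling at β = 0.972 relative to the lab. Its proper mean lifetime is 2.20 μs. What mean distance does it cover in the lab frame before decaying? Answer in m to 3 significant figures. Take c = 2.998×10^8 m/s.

γ = 1/√(1 − 0.972²) = 4.2557
Dilated lifetime: Δt = γτ₀ = 4.2557 × 2.20 μs = 9.3625 μs
d = vΔt = 0.972c × 9.3625 μs = 2.9141×10^8 m/s × 9.3625×10^-6 s = 2730 m

d ≈ 2730 m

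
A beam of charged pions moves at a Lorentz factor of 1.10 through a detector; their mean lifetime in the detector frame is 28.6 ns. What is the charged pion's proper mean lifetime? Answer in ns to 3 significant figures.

τ₀ ≈ 26.0 ns

γ = 1.10 (given)
Proper time: τ₀ = Δt/γ = 28.6/1.10 = 26.0 ns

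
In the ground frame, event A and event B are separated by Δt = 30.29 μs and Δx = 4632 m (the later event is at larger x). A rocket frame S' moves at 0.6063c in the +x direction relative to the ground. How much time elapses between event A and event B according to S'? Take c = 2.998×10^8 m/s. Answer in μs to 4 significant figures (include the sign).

Δt' ≈ 26.31 μs

γ = 1/√(1 − 0.6063²) = 1.25749
Δt' = γ(Δt − vΔx/c²) = 1.25749 × (30.29 μs − 0.6063×4632 m / (2.998×10^8 m/s))
= 1.25749 × (20.9225 μs) = 26.31 μs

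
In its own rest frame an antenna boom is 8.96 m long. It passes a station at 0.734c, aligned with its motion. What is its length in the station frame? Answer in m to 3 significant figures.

L ≈ 6.09 m

γ = 1/√(1 − 0.734²) = 1.4724
Length contraction: L = L₀/γ = 8.96/1.4724 = 6.09 m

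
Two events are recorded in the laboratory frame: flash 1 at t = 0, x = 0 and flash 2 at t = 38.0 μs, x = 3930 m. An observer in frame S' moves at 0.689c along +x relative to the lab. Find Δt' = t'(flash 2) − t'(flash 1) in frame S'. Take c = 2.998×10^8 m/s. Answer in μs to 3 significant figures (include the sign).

Δt' ≈ 40.0 μs

γ = 1/√(1 − 0.689²) = 1.3798
Δt' = γ(Δt − vΔx/c²) = 1.3798 × (38.0 μs − 0.689×3930 m / (2.998×10^8 m/s))
= 1.3798 × (28.968 μs) = 40.0 μs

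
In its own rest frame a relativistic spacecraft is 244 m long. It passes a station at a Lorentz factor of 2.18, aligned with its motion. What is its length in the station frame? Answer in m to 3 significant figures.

γ = 2.18 (given)
Length contraction: L = L₀/γ = 244/2.18 = 112 m

L ≈ 112 m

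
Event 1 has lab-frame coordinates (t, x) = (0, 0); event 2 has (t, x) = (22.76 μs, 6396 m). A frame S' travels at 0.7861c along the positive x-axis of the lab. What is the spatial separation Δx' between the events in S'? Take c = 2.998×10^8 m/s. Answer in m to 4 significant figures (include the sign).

Δx' ≈ 1670 m

γ = 1/√(1 − 0.7861²) = 1.61786
Δx' = γ(Δx − vΔt) = 1.61786 × (6396 m − 0.7861×(2.998×10^8 m/s)×22.76×10^-6 s)
= 1.61786 × (1032.09 m) = 1670 m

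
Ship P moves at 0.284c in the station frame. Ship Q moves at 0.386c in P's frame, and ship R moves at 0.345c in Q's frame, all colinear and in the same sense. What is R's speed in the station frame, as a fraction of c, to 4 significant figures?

Compose boost 2: (0.386 + 0.284)/(1 + 0.386×0.284) = 0.6700/1.10962 = 0.603808
Compose boost 3: (0.345 + 0.603808)/(1 + 0.345×0.603808) = 0.948808/1.20831 = 0.7852

u ≈ 0.7852c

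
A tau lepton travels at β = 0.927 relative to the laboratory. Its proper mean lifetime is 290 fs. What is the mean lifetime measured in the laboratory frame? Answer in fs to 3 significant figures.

Δt ≈ 773 fs

γ = 1/√(1 − 0.927²) = 2.6662
Time dilation: Δt = γτ₀ = 2.6662 × 290 fs = 773 fs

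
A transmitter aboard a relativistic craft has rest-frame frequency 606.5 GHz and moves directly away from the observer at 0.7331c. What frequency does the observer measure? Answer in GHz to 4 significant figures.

f_obs ≈ 238.0 GHz

Relativistic Doppler: f_obs = f_src √((1−β)/(1+β))
= 606.5 × √(0.266900/1.73310) = 606.5 × 0.392430 = 238.0 GHz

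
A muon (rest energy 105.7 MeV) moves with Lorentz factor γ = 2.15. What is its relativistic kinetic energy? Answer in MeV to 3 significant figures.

K ≈ 122 MeV

γ = 2.15 (given)
K = (γ − 1)m₀c² = (2.15 − 1) × 105.7 MeV = 1.1500 × 105.7 MeV = 122 MeV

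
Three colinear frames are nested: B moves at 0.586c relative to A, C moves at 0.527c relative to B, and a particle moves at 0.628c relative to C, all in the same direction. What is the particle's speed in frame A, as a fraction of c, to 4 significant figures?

u ≈ 0.9637c

Compose boost 2: (0.527 + 0.586)/(1 + 0.527×0.586) = 1.113/1.30882 = 0.850383
Compose boost 3: (0.628 + 0.850383)/(1 + 0.628×0.850383) = 1.47838/1.53404 = 0.9637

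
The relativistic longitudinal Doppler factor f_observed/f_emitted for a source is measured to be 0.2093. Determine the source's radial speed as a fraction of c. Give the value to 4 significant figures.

β ≈ 0.9161

f_obs/f_src = √((1−β)/(1+β)) = 0.2093  ⇒  (1−β)/(1+β) = 0.0438065
β = |1 − D²|/(1 + D²) = |1 − 0.0438065|/(1 + 0.0438065) = 0.9161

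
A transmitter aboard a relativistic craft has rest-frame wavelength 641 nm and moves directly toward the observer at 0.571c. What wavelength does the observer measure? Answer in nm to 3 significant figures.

Relativistic Doppler: λ_obs = λ_src √((1−β)/(1+β))
= 641 × √(0.42900/1.5710) = 641 × 0.52257 = 335 nm

λ_obs ≈ 335 nm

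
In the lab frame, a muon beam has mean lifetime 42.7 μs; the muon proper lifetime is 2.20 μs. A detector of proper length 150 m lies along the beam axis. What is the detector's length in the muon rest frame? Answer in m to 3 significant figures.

L ≈ 7.73 m

Time dilation ⇒ γ = Δt/τ₀ = 42.7/2.20 = 19.409
Length contraction: L = L₀/γ = 150/19.409 = 7.73 m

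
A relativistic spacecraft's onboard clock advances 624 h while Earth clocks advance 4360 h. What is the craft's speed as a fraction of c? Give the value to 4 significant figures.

β ≈ 0.9897

γ = Δt/τ₀ = 4360/624 = 6.98718
β = √(1 − 1/γ²) = √(1 − 1/6.98718²) = 0.9897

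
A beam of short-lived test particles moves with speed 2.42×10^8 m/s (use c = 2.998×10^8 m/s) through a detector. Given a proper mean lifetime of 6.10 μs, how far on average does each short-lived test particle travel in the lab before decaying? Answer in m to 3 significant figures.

β = v/c = 2.42×10^8 / 2.998×10^8 = 0.80720
γ = 1/√(1 − 0.80720²) = 1.6941
Dilated lifetime: Δt = γτ₀ = 1.6941 × 6.10 μs = 10.334 μs
d = vΔt = 0.80720c × 10.334 μs = 2.4200×10^8 m/s × 1.0334×10^-5 s = 2500 m

d ≈ 2500 m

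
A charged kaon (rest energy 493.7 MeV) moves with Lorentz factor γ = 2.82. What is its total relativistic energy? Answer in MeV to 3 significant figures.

γ = 2.82 (given)
E = γm₀c² = 2.82 × 493.7 MeV = 1390 MeV

E ≈ 1390 MeV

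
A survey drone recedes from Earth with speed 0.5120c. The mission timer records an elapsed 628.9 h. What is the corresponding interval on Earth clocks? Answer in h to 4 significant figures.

Δt ≈ 732.1 h

γ = 1/√(1 − 0.5120²) = 1.16416
Time dilation: Δt = γτ₀ = 1.16416 × 628.9 h = 732.1 h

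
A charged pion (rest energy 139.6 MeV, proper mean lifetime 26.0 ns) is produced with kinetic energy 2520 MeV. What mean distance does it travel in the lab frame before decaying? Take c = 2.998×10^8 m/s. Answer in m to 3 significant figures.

d ≈ 148 m

γ = 1 + K/(m₀c²) = 1 + 2520/139.6 = 19.052
β = √(1 − 1/γ²) = 0.99862
Dilated lifetime: γτ₀ = 19.052 × 26.0 ns = 495.34 ns
d = βc·γτ₀ = 0.99862 × (2.998×10^8 m/s) × 4.9534×10^-7 s = 148 m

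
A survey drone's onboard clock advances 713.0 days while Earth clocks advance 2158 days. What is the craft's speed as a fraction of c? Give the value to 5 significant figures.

γ = Δt/τ₀ = 2158/713.0 = 3.026648
β = √(1 − 1/γ²) = √(1 − 1/3.026648²) = 0.94384

β ≈ 0.94384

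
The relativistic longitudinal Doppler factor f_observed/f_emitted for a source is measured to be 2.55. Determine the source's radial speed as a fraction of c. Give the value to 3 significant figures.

f_obs/f_src = √((1+β)/(1−β)) = 2.55  ⇒  (1+β)/(1−β) = 6.5025
β = |1 − D²|/(1 + D²) = |1 − 6.5025|/(1 + 6.5025) = 0.733

β ≈ 0.733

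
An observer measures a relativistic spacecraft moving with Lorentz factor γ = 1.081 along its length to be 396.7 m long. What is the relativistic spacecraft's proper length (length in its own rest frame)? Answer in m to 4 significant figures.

L₀ ≈ 428.8 m

γ = 1.081 (given)
L₀ = γL = 1.081 × 396.7 = 428.8 m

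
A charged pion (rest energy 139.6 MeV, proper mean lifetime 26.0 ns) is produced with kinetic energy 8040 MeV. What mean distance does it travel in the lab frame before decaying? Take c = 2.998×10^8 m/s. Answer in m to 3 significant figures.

d ≈ 457 m

γ = 1 + K/(m₀c²) = 1 + 8040/139.6 = 58.593
β = √(1 − 1/γ²) = 0.99985
Dilated lifetime: γτ₀ = 58.593 × 26.0 ns = 1523.4 ns
d = βc·γτ₀ = 0.99985 × (2.998×10^8 m/s) × 1.5234×10^-6 s = 457 m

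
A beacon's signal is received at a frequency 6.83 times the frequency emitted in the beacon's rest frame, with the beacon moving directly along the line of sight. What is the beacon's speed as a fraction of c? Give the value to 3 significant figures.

β ≈ 0.958

f_obs/f_src = √((1+β)/(1−β)) = 6.83  ⇒  (1+β)/(1−β) = 46.649
β = |1 − D²|/(1 + D²) = |1 − 46.649|/(1 + 46.649) = 0.958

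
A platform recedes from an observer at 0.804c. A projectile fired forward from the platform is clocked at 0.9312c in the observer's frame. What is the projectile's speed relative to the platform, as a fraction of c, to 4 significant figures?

Inverse velocity addition: u' = (u − v)/(1 − uv/c²)
= (0.9312 − 0.804)/(1 − 0.9312×0.804) = 0.1272/0.251315 = 0.5061

u' ≈ 0.5061c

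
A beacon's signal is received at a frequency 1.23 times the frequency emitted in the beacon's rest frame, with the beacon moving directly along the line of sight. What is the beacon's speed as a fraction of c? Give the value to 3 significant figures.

f_obs/f_src = √((1+β)/(1−β)) = 1.23  ⇒  (1+β)/(1−β) = 1.5129
β = |1 − D²|/(1 + D²) = |1 − 1.5129|/(1 + 1.5129) = 0.204

β ≈ 0.204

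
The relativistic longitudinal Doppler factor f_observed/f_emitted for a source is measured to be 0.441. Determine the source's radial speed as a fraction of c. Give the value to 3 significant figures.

β ≈ 0.674

f_obs/f_src = √((1−β)/(1+β)) = 0.441  ⇒  (1−β)/(1+β) = 0.19448
β = |1 − D²|/(1 + D²) = |1 − 0.19448|/(1 + 0.19448) = 0.674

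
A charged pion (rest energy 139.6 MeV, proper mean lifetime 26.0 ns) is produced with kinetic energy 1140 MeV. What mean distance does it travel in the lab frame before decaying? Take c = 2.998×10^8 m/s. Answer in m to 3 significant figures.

d ≈ 71.0 m

γ = 1 + K/(m₀c²) = 1 + 1140/139.6 = 9.1662
β = √(1 − 1/γ²) = 0.99403
Dilated lifetime: γτ₀ = 9.1662 × 26.0 ns = 238.32 ns
d = βc·γτ₀ = 0.99403 × (2.998×10^8 m/s) × 2.3832×10^-7 s = 71.0 m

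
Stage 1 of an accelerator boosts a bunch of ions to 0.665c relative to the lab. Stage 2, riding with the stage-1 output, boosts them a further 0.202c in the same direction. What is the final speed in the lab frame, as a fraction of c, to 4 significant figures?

u ≈ 0.7643c

Compose boost 2: (0.202 + 0.665)/(1 + 0.202×0.665) = 0.8670/1.13433 = 0.7643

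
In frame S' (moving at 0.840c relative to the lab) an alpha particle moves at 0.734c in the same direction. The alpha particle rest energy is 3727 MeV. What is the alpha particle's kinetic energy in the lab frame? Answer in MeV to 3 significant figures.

K ≈ 12600 MeV

u_lab = (0.734 + 0.840)/(1 + 0.734×0.840) = 0.973672
γ = 1/√(1 − 0.973672²) = 4.3869
K = (γ − 1)m₀c² = (4.3869 − 1) × 3727 = 3.3869 × 3727 = 12600 MeV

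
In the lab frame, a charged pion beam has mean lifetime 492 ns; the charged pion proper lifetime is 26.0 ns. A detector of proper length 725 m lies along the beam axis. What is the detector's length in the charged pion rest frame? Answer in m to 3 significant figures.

Time dilation ⇒ γ = Δt/τ₀ = 492/26.0 = 18.923
Length contraction: L = L₀/γ = 725/18.923 = 38.3 m

L ≈ 38.3 m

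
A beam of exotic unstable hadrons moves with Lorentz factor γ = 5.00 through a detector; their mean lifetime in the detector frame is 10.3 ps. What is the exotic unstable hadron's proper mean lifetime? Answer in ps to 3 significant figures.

γ = 5.00 (given)
Proper time: τ₀ = Δt/γ = 10.3/5.00 = 2.06 ps

τ₀ ≈ 2.06 ps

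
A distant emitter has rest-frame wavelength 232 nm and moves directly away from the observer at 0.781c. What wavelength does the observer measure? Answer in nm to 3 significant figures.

λ_obs ≈ 662 nm

Relativistic Doppler: λ_obs = λ_src √((1+β)/(1−β))
= 232 × √(1.7810/0.21900) = 232 × 2.8517 = 662 nm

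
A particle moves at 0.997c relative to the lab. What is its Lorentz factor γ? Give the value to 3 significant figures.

γ = 1/√(1 − β²) = 1/√(1 − 0.997²) = 1/√(0.0059910) = 12.9

γ ≈ 12.9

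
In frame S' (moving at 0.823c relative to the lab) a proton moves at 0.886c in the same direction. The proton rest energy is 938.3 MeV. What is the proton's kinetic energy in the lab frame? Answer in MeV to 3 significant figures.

K ≈ 5220 MeV

u_lab = (0.886 + 0.823)/(1 + 0.886×0.823) = 0.988331
γ = 1/√(1 − 0.988331²) = 6.5650
K = (γ − 1)m₀c² = (6.5650 − 1) × 938.3 = 5.5650 × 938.3 = 5220 MeV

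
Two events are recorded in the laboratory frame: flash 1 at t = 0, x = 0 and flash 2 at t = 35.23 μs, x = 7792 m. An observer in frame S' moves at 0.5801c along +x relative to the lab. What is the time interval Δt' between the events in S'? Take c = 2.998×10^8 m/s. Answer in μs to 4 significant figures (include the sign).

Δt' ≈ 24.74 μs

γ = 1/√(1 − 0.5801²) = 1.22768
Δt' = γ(Δt − vΔx/c²) = 1.22768 × (35.23 μs − 0.5801×7792 m / (2.998×10^8 m/s))
= 1.22768 × (20.1528 μs) = 24.74 μs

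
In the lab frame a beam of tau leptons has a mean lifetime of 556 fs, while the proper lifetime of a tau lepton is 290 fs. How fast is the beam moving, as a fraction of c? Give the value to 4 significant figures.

β ≈ 0.8532

γ = Δt/τ₀ = 556/290 = 1.91724
β = √(1 − 1/γ²) = √(1 − 1/1.91724²) = 0.8532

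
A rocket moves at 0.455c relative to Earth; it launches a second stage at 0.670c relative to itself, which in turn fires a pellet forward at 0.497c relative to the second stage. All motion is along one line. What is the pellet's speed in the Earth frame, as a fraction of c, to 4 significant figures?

u ≈ 0.9515c

Compose boost 2: (0.670 + 0.455)/(1 + 0.670×0.455) = 1.125/1.30485 = 0.862168
Compose boost 3: (0.497 + 0.862168)/(1 + 0.497×0.862168) = 1.35917/1.42850 = 0.9515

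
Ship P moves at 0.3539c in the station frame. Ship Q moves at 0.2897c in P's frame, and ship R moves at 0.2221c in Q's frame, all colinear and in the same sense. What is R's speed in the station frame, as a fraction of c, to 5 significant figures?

Compose boost 2: (0.2897 + 0.3539)/(1 + 0.2897×0.3539) = 0.64360/1.102525 = 0.5837510
Compose boost 3: (0.2221 + 0.5837510)/(1 + 0.2221×0.5837510) = 0.8058510/1.129651 = 0.71336

u ≈ 0.71336c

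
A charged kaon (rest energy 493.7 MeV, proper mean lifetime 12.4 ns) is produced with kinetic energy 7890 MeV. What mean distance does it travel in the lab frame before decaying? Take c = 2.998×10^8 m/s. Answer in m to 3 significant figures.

d ≈ 63.0 m

γ = 1 + K/(m₀c²) = 1 + 7890/493.7 = 16.981
β = √(1 − 1/γ²) = 0.99826
Dilated lifetime: γτ₀ = 16.981 × 12.4 ns = 210.57 ns
d = βc·γτ₀ = 0.99826 × (2.998×10^8 m/s) × 2.1057×10^-7 s = 63.0 m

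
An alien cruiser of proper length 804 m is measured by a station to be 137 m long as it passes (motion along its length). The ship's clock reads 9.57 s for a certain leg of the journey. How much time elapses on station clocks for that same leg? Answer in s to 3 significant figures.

Δt ≈ 56.2 s

Length contraction ⇒ γ = L₀/L = 804/137 = 5.8686
Time dilation: Δt = γτ₀ = 5.8686 × 9.57 s = 56.2 s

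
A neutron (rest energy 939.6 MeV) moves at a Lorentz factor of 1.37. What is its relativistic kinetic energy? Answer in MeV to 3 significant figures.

K ≈ 348 MeV

γ = 1.37 (given)
K = (γ − 1)m₀c² = (1.37 − 1) × 939.6 MeV = 0.37000 × 939.6 MeV = 348 MeV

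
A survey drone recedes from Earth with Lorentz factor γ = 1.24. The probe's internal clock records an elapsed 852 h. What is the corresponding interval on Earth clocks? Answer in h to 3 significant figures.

γ = 1.24 (given)
Time dilation: Δt = γτ₀ = 1.24 × 852 h = 1060 h

Δt ≈ 1060 h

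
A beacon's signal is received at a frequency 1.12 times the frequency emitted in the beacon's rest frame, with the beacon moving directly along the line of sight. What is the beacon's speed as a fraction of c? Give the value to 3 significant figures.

f_obs/f_src = √((1+β)/(1−β)) = 1.12  ⇒  (1+β)/(1−β) = 1.2544
β = |1 − D²|/(1 + D²) = |1 − 1.2544|/(1 + 1.2544) = 0.113

β ≈ 0.113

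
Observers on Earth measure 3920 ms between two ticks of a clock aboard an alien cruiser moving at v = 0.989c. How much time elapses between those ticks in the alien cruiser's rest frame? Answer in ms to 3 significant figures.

τ₀ ≈ 580 ms

γ = 1/√(1 − 0.989²) = 6.7606
Proper time: τ₀ = Δt/γ = 3920/6.7606 = 580 ms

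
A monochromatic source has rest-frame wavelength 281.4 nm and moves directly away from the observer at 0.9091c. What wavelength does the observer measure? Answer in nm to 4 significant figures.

λ_obs ≈ 1290 nm

Relativistic Doppler: λ_obs = λ_src √((1+β)/(1−β))
= 281.4 × √(1.90910/0.0909000) = 281.4 × 4.58282 = 1290 nm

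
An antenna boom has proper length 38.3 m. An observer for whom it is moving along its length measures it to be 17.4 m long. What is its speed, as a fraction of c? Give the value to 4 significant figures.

γ = L₀/L = 38.3/17.4 = 2.20115
β = √(1 − 1/γ²) = 0.8908

β ≈ 0.8908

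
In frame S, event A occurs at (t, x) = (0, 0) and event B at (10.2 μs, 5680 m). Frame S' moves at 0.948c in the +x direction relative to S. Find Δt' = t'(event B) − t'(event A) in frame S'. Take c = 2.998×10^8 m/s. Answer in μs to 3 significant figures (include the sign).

Δt' ≈ -24.4 μs

γ = 1/√(1 − 0.948²) = 3.1420
Δt' = γ(Δt − vΔx/c²) = 3.1420 × (10.2 μs − 0.948×5680 m / (2.998×10^8 m/s))
= 3.1420 × (-7.7608 μs) = -24.4 μs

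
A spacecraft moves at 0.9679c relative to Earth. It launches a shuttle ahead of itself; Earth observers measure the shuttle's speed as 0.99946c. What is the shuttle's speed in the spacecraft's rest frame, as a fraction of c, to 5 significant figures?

u' ≈ 0.96743c

Inverse velocity addition: u' = (u − v)/(1 − uv/c²)
= (0.99946 − 0.9679)/(1 − 0.99946×0.9679) = 0.031560/0.03262267 = 0.96743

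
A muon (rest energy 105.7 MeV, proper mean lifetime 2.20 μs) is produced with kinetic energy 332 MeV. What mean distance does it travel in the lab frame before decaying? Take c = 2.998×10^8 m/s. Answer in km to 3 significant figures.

d ≈ 2.65 km

γ = 1 + K/(m₀c²) = 1 + 332/105.7 = 4.1410
β = √(1 − 1/γ²) = 0.97040
Dilated lifetime: γτ₀ = 4.1410 × 2.20 μs = 9.1101 μs
d = βc·γτ₀ = 0.97040 × (2.998×10^8 m/s) × 9.1101×10^-6 s = 2.65 km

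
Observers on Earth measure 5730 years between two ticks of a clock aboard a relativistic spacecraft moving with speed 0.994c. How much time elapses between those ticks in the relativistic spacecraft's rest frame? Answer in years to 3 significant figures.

γ = 1/√(1 − 0.994²) = 9.1424
Proper time: τ₀ = Δt/γ = 5730/9.1424 = 627 years

τ₀ ≈ 627 years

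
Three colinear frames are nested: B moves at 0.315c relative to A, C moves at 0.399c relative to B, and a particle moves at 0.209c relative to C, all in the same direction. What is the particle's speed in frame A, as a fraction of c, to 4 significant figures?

u ≈ 0.7446c

Compose boost 2: (0.399 + 0.315)/(1 + 0.399×0.315) = 0.7140/1.12569 = 0.634280
Compose boost 3: (0.209 + 0.634280)/(1 + 0.209×0.634280) = 0.843280/1.13256 = 0.7446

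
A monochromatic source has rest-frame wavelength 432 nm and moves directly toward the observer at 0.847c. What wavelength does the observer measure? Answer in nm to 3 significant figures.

Relativistic Doppler: λ_obs = λ_src √((1−β)/(1+β))
= 432 × √(0.15300/1.8470) = 432 × 0.28781 = 124 nm

λ_obs ≈ 124 nm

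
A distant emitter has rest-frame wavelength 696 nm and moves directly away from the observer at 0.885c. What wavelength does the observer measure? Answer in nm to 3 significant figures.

λ_obs ≈ 2820 nm

Relativistic Doppler: λ_obs = λ_src √((1+β)/(1−β))
= 696 × √(1.8850/0.11500) = 696 × 4.0486 = 2820 nm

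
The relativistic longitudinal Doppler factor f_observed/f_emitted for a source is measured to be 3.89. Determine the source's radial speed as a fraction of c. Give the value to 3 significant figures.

f_obs/f_src = √((1+β)/(1−β)) = 3.89  ⇒  (1+β)/(1−β) = 15.132
β = |1 − D²|/(1 + D²) = |1 − 15.132|/(1 + 15.132) = 0.876

β ≈ 0.876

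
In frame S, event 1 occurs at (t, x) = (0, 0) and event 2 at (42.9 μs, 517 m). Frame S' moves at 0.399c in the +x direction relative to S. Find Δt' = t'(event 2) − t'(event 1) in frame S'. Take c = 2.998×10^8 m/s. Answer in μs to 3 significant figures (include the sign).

Δt' ≈ 46.0 μs

γ = 1/√(1 − 0.399²) = 1.0906
Δt' = γ(Δt − vΔx/c²) = 1.0906 × (42.9 μs − 0.399×517 m / (2.998×10^8 m/s))
= 1.0906 × (42.212 μs) = 46.0 μs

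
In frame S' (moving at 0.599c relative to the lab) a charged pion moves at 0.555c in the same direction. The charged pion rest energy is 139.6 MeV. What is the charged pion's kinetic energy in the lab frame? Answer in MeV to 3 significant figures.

K ≈ 140 MeV

u_lab = (0.555 + 0.599)/(1 + 0.555×0.599) = 0.866077
γ = 1/√(1 − 0.866077²) = 2.0004
K = (γ − 1)m₀c² = (2.0004 − 1) × 139.6 = 1.0004 × 139.6 = 140 MeV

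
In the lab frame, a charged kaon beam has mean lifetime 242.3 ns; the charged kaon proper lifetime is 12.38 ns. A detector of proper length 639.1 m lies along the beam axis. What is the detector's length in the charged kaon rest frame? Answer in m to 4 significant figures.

Time dilation ⇒ γ = Δt/τ₀ = 242.3/12.38 = 19.5719
Length contraction: L = L₀/γ = 639.1/19.5719 = 32.65 m

L ≈ 32.65 m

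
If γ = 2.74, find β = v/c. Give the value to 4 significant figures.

β ≈ 0.9310

β = √(1 − 1/γ²) = √(1 − 1/2.74²) = √(0.866802) = 0.9310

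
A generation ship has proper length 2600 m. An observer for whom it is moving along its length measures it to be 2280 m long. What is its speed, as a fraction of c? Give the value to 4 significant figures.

γ = L₀/L = 2600/2280 = 1.14035
β = √(1 − 1/γ²) = 0.4806

β ≈ 0.4806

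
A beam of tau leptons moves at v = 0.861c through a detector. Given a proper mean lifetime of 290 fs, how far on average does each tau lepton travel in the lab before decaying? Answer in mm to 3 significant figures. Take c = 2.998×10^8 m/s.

d ≈ 0.147 mm

γ = 1/√(1 − 0.861²) = 1.9662
Dilated lifetime: Δt = γτ₀ = 1.9662 × 290 fs = 570.19 fs
d = vΔt = 0.861c × 570.19 fs = 2.5813×10^8 m/s × 5.7019×10^-13 s = 0.147 mm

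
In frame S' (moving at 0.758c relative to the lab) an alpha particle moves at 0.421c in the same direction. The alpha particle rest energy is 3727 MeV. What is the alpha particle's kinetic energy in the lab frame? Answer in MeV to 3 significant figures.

K ≈ 4580 MeV

u_lab = (0.421 + 0.758)/(1 + 0.421×0.758) = 0.893779
γ = 1/√(1 − 0.893779²) = 2.2296
K = (γ − 1)m₀c² = (2.2296 − 1) × 3727 = 1.2296 × 3727 = 4580 MeV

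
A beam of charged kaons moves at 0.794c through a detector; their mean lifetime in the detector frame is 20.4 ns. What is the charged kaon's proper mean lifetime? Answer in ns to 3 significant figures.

γ = 1/√(1 − 0.794²) = 1.6450
Proper time: τ₀ = Δt/γ = 20.4/1.6450 = 12.4 ns

τ₀ ≈ 12.4 ns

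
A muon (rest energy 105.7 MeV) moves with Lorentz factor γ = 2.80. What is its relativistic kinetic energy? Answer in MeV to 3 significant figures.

K ≈ 190 MeV

γ = 2.80 (given)
K = (γ − 1)m₀c² = (2.80 − 1) × 105.7 MeV = 1.8000 × 105.7 MeV = 190 MeV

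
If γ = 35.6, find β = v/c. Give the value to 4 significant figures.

β ≈ 0.9996

β = √(1 − 1/γ²) = √(1 − 1/35.6²) = √(0.999211) = 0.9996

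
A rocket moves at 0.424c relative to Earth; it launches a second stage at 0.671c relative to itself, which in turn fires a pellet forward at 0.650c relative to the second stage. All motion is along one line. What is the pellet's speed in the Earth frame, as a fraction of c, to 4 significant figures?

u ≈ 0.9668c

Compose boost 2: (0.671 + 0.424)/(1 + 0.671×0.424) = 1.095/1.28450 = 0.852469
Compose boost 3: (0.650 + 0.852469)/(1 + 0.650×0.852469) = 1.50247/1.55410 = 0.9668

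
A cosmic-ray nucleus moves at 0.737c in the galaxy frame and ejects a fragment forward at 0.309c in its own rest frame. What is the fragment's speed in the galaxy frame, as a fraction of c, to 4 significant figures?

u ≈ 0.8520c

Compose boost 2: (0.309 + 0.737)/(1 + 0.309×0.737) = 1.046/1.22773 = 0.8520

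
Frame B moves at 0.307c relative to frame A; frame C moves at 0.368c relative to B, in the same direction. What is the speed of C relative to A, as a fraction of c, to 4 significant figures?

Compose boost 2: (0.368 + 0.307)/(1 + 0.368×0.307) = 0.6750/1.11298 = 0.6065

u ≈ 0.6065c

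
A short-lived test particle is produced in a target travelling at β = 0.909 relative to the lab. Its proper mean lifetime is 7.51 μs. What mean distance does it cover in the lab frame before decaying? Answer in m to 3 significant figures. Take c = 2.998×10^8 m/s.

γ = 1/√(1 − 0.909²) = 2.3993
Dilated lifetime: Δt = γτ₀ = 2.3993 × 7.51 μs = 18.018 μs
d = vΔt = 0.909c × 18.018 μs = 2.7252×10^8 m/s × 1.8018×10^-5 s = 4910 m

d ≈ 4910 m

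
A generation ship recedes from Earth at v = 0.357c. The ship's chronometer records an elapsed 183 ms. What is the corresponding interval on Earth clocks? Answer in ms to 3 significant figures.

γ = 1/√(1 − 0.357²) = 1.0705
Time dilation: Δt = γτ₀ = 1.0705 × 183 ms = 196 ms

Δt ≈ 196 ms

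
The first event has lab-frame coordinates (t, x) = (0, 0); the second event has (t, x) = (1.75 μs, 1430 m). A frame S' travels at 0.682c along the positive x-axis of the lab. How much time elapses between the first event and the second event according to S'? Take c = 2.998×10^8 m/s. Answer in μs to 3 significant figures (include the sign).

Δt' ≈ -2.06 μs

γ = 1/√(1 − 0.682²) = 1.3673
Δt' = γ(Δt − vΔx/c²) = 1.3673 × (1.75 μs − 0.682×1430 m / (2.998×10^8 m/s))
= 1.3673 × (-1.5030 μs) = -2.06 μs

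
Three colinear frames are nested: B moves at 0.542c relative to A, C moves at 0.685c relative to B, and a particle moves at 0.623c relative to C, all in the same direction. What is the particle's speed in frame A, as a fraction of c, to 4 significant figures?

u ≈ 0.9745c

Compose boost 2: (0.685 + 0.542)/(1 + 0.685×0.542) = 1.227/1.37127 = 0.894791
Compose boost 3: (0.623 + 0.894791)/(1 + 0.623×0.894791) = 1.51779/1.55745 = 0.9745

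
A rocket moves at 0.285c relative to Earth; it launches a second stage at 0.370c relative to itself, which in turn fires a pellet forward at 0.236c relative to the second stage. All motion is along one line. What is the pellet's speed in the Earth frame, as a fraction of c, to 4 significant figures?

u ≈ 0.7269c

Compose boost 2: (0.370 + 0.285)/(1 + 0.370×0.285) = 0.6550/1.10545 = 0.592519
Compose boost 3: (0.236 + 0.592519)/(1 + 0.236×0.592519) = 0.828519/1.13983 = 0.7269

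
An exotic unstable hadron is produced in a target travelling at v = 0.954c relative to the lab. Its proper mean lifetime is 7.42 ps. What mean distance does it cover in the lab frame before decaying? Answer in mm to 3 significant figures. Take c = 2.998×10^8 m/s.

γ = 1/√(1 − 0.954²) = 3.3355
Dilated lifetime: Δt = γτ₀ = 3.3355 × 7.42 ps = 24.749 ps
d = vΔt = 0.954c × 24.749 ps = 2.8601×10^8 m/s × 2.4749×10^-11 s = 7.08 mm

d ≈ 7.08 mm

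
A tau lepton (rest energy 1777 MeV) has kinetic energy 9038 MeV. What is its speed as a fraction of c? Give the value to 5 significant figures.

γ = 1 + K/(m₀c²) = 1 + 9038/1777 = 6.086100
β = √(1 − 1/γ²) = 0.98641

β ≈ 0.98641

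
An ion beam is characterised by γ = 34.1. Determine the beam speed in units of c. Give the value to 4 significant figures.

β ≈ 0.9996

β = √(1 − 1/γ²) = √(1 − 1/34.1²) = √(0.999140) = 0.9996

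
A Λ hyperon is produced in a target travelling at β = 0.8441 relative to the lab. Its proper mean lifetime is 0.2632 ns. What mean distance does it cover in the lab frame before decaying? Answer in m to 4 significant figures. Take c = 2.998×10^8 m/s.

γ = 1/√(1 − 0.8441²) = 1.86503
Dilated lifetime: Δt = γτ₀ = 1.86503 × 0.2632 ns = 0.490875 ns
d = vΔt = 0.8441c × 0.490875 ns = 2.53061×10^8 m/s × 4.90875×10^-10 s = 0.1242 m

d ≈ 0.1242 m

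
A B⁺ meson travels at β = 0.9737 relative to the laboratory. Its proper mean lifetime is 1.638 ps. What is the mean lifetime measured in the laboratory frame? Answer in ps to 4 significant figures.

Δt ≈ 7.189 ps

γ = 1/√(1 − 0.9737²) = 4.38916
Time dilation: Δt = γτ₀ = 4.38916 × 1.638 ps = 7.189 ps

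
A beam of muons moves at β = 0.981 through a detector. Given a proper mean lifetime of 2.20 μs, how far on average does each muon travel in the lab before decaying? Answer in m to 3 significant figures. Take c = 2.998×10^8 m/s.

γ = 1/√(1 − 0.981²) = 5.1544
Dilated lifetime: Δt = γτ₀ = 5.1544 × 2.20 μs = 11.340 μs
d = vΔt = 0.981c × 11.340 μs = 2.9410×10^8 m/s × 1.1340×10^-5 s = 3340 m

d ≈ 3340 m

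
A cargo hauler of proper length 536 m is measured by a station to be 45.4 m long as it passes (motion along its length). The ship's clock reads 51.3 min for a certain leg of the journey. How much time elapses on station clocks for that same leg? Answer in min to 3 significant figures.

Δt ≈ 606 min

Length contraction ⇒ γ = L₀/L = 536/45.4 = 11.806
Time dilation: Δt = γτ₀ = 11.806 × 51.3 min = 606 min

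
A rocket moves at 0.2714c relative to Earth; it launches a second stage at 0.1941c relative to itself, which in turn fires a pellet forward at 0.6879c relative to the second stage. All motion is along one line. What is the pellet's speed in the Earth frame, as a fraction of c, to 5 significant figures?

Compose boost 2: (0.1941 + 0.2714)/(1 + 0.1941×0.2714) = 0.46550/1.052679 = 0.4422052
Compose boost 3: (0.6879 + 0.4422052)/(1 + 0.6879×0.4422052) = 1.130105/1.304193 = 0.86652

u ≈ 0.86652c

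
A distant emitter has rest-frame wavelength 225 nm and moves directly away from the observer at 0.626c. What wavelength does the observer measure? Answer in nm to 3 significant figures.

λ_obs ≈ 469 nm

Relativistic Doppler: λ_obs = λ_src √((1+β)/(1−β))
= 225 × √(1.6260/0.37400) = 225 × 2.0851 = 469 nm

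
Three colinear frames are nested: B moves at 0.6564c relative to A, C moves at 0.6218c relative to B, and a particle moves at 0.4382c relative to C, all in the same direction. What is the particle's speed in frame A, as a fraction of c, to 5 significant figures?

Compose boost 2: (0.6218 + 0.6564)/(1 + 0.6218×0.6564) = 1.2782/1.408150 = 0.9077161
Compose boost 3: (0.4382 + 0.9077161)/(1 + 0.4382×0.9077161) = 1.345916/1.397761 = 0.96291

u ≈ 0.96291c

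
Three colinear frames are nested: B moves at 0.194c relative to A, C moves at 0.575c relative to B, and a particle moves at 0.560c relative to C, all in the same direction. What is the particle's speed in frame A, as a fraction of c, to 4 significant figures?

Compose boost 2: (0.575 + 0.194)/(1 + 0.575×0.194) = 0.7690/1.11155 = 0.691827
Compose boost 3: (0.560 + 0.691827)/(1 + 0.560×0.691827) = 1.25183/1.38742 = 0.9023

u ≈ 0.9023c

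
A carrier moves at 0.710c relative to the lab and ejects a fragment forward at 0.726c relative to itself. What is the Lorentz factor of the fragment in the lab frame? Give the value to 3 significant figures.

γ ≈ 3.13

u_lab = (0.726 + 0.710)/(1 + 0.726×0.710) = 1.436/1.51546 = 0.947567
γ = 1/√(1 − 0.947567²) = 3.13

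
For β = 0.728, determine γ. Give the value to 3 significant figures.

γ = 1/√(1 − β²) = 1/√(1 − 0.728²) = 1/√(0.47002) = 1.46

γ ≈ 1.46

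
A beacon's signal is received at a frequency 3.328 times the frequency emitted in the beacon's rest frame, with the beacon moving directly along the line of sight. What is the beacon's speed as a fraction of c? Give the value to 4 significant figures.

β ≈ 0.8344

f_obs/f_src = √((1+β)/(1−β)) = 3.328  ⇒  (1+β)/(1−β) = 11.0756
β = |1 − D²|/(1 + D²) = |1 − 11.0756|/(1 + 11.0756) = 0.8344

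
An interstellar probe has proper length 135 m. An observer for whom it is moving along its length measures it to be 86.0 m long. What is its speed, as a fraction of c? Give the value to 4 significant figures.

β ≈ 0.7708

γ = L₀/L = 135/86.0 = 1.56977
β = √(1 − 1/γ²) = 0.7708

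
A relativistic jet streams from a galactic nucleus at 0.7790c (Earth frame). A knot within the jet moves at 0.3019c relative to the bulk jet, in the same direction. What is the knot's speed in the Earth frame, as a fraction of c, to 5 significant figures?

Relativistic velocity addition: u = (u' + v)/(1 + u'v/c²)
= (0.3019 + 0.7790)/(1 + 0.3019×0.7790) = 1.0809/1.235180 = 0.87510

u ≈ 0.87510c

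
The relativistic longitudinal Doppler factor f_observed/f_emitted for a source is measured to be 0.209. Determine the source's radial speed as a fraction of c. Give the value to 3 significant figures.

β ≈ 0.916

f_obs/f_src = √((1−β)/(1+β)) = 0.209  ⇒  (1−β)/(1+β) = 0.043681
β = |1 − D²|/(1 + D²) = |1 − 0.043681|/(1 + 0.043681) = 0.916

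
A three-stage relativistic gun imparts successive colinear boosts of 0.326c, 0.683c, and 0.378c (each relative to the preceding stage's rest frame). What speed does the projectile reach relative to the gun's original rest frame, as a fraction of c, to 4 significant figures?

u ≈ 0.9172c

Compose boost 2: (0.683 + 0.326)/(1 + 0.683×0.326) = 1.009/1.22266 = 0.825251
Compose boost 3: (0.378 + 0.825251)/(1 + 0.378×0.825251) = 1.20325/1.31194 = 0.9172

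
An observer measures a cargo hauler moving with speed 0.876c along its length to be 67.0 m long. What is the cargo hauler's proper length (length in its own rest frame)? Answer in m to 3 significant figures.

L₀ ≈ 139 m

γ = 1/√(1 − 0.876²) = 2.0734
L₀ = γL = 2.0734 × 67.0 = 139 m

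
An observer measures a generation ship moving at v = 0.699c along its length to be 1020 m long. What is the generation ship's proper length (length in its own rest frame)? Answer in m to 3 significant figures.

L₀ ≈ 1430 m

γ = 1/√(1 − 0.699²) = 1.3984
L₀ = γL = 1.3984 × 1020 = 1430 m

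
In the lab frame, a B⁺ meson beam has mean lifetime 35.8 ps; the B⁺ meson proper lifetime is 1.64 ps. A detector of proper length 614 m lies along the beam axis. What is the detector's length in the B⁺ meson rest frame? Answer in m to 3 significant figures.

L ≈ 28.1 m

Time dilation ⇒ γ = Δt/τ₀ = 35.8/1.64 = 21.829
Length contraction: L = L₀/γ = 614/21.829 = 28.1 m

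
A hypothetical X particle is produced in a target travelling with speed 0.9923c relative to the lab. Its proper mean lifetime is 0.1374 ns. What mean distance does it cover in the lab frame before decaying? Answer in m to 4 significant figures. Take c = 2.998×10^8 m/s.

γ = 1/√(1 − 0.9923²) = 8.07379
Dilated lifetime: Δt = γτ₀ = 8.07379 × 0.1374 ns = 1.10934 ns
d = vΔt = 0.9923c × 1.10934 ns = 2.97492×10^8 m/s × 1.10934×10^-9 s = 0.3300 m

d ≈ 0.3300 m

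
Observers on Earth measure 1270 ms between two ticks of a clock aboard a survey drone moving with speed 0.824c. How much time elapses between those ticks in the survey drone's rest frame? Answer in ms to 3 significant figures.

γ = 1/√(1 − 0.824²) = 1.7649
Proper time: τ₀ = Δt/γ = 1270/1.7649 = 720 ms

τ₀ ≈ 720 ms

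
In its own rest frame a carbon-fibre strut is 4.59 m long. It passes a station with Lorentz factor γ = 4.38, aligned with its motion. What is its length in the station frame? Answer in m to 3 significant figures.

L ≈ 1.05 m

γ = 4.38 (given)
Length contraction: L = L₀/γ = 4.59/4.38 = 1.05 m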